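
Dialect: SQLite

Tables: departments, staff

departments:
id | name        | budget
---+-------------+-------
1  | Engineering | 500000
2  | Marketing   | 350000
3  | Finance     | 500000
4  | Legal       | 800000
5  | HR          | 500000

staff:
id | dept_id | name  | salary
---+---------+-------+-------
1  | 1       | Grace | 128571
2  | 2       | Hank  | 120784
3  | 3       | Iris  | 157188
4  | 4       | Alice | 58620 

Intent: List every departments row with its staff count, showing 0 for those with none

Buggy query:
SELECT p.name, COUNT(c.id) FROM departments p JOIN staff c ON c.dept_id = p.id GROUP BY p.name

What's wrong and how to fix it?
Bug: INNER JOIN drops departments rows that have no matching staff rows

Fix: Switch to LEFT JOIN to retain unmatched parent rows

Corrected query:
SELECT p.name, COUNT(c.id) FROM departments p LEFT JOIN staff c ON c.dept_id = p.id GROUP BY p.name

Result:
name        | COUNT(c.id)
------------+------------
Engineering | 1          
Finance     | 1          
HR          | 0          
Legal       | 1          
Marketing   | 1          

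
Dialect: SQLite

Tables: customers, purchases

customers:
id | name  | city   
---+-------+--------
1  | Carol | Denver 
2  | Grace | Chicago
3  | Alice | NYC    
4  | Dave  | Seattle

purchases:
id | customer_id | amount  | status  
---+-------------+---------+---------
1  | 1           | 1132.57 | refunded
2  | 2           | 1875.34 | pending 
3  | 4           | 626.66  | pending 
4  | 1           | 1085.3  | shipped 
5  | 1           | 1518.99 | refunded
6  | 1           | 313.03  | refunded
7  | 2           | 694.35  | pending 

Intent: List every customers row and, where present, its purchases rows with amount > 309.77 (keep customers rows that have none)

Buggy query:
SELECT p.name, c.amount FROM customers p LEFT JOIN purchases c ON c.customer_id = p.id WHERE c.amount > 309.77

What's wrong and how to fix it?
Bug: Filtering c.amount in WHERE discards the NULL rows produced by LEFT JOIN, turning it into an inner join

Fix: Move the right-table condition into the ON clause so unmatched parents are kept

Corrected query:
SELECT p.name, c.amount FROM customers p LEFT JOIN purchases c ON c.customer_id = p.id AND c.amount > 309.77

Result:
name  | amount 
------+--------
Carol | 313.03 
Carol | 1085.3 
Carol | 1132.57
Carol | 1518.99
Grace | 694.35 
Grace | 1875.34
Alice | NULL   
Dave  | 626.66 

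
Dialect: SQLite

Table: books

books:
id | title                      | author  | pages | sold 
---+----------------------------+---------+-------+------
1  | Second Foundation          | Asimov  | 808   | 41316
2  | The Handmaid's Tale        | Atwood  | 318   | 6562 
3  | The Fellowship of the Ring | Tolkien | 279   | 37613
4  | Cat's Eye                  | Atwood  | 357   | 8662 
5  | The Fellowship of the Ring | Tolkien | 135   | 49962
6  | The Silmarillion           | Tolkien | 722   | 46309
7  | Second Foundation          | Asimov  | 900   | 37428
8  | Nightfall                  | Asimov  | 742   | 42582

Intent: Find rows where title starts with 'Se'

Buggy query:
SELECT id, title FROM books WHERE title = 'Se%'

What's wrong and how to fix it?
Bug: '=' compares the literal string including the % character; pattern matching needs LIKE

Fix: Replace '=' with LIKE so 'Se%' is treated as a pattern

Corrected query:
SELECT id, title FROM books WHERE title LIKE 'Se%'

Result:
id | title            
---+------------------
1  | Second Foundation
7  | Second Foundation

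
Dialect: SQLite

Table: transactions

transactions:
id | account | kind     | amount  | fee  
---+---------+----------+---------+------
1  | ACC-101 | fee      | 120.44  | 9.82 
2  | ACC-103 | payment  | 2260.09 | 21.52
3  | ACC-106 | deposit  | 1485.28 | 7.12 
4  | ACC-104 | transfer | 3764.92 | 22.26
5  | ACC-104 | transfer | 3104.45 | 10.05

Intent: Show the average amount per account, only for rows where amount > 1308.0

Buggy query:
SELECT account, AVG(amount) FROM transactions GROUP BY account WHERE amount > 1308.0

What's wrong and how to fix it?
Bug: Row-level WHERE must come before GROUP BY in the clause order

Fix: Place WHERE between FROM and GROUP BY

Corrected query:
SELECT account, AVG(amount) FROM transactions WHERE amount > 1308.0 GROUP BY account

Result:
account | AVG(amount)
--------+------------
ACC-103 | 2260.09    
ACC-104 | 3434.685   
ACC-106 | 1485.28    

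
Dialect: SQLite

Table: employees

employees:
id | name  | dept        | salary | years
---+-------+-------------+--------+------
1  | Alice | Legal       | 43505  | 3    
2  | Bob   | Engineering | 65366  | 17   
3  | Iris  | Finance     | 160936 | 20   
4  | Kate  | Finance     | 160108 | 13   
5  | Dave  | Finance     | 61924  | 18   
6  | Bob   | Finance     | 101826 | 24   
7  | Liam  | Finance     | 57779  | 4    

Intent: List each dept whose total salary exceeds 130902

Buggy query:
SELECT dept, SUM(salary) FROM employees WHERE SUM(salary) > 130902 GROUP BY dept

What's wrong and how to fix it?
Bug: WHERE runs before GROUP BY, so aggregates aren't available there

Fix: Move the aggregate condition to a HAVING clause

Corrected query:
SELECT dept, SUM(salary) FROM employees GROUP BY dept HAVING SUM(salary) > 130902

Result:
dept    | SUM(salary)
--------+------------
Finance | 542573     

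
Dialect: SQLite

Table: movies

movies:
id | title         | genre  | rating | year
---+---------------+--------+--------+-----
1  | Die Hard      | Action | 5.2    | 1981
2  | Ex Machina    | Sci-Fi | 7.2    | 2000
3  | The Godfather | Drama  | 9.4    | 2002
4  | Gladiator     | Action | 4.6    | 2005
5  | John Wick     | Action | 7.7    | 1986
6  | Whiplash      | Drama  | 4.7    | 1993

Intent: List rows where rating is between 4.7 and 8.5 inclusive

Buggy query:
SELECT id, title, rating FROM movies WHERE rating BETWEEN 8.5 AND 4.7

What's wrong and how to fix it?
Bug: The bounds are reversed; BETWEEN a AND b requires a <= b to match anything

Fix: Write BETWEEN 4.7 AND 8.5

Corrected query:
SELECT id, title, rating FROM movies WHERE rating BETWEEN 4.7 AND 8.5

Result:
id | title      | rating
---+------------+-------
1  | Die Hard   | 5.2   
2  | Ex Machina | 7.2   
5  | John Wick  | 7.7   
6  | Whiplash   | 4.7   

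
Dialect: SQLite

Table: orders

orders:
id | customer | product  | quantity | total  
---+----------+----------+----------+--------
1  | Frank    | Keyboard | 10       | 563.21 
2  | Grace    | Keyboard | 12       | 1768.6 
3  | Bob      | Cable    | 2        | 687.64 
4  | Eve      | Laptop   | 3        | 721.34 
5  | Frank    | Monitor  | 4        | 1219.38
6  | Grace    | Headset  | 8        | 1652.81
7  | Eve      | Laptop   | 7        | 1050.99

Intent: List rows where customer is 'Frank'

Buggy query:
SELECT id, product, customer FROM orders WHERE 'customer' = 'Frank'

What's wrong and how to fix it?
Bug: 'customer' in single quotes is a string literal, not the column; the comparison is literal-vs-literal and never true

Fix: Remove the quotes around the column name (or use double quotes for an identifier)

Corrected query:
SELECT id, product, customer FROM orders WHERE customer = 'Frank'

Result:
id | product  | customer
---+----------+---------
1  | Keyboard | Frank   
5  | Monitor  | Frank   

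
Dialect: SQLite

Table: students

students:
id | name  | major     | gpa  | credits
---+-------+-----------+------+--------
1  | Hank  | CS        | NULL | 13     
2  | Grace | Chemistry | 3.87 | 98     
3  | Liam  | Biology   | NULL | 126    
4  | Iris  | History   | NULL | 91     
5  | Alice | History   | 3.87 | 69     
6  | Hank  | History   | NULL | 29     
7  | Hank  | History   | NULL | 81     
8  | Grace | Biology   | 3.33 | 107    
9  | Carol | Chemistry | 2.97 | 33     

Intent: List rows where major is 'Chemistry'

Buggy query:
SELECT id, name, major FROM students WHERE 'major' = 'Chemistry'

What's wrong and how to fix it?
Bug: Single quotes denote string literals in SQL; the column name is being compared as a constant string

Fix: Remove the quotes around the column name (or use double quotes for an identifier)

Corrected query:
SELECT id, name, major FROM students WHERE major = 'Chemistry'

Result:
id | name  | major    
---+-------+----------
2  | Grace | Chemistry
9  | Carol | Chemistry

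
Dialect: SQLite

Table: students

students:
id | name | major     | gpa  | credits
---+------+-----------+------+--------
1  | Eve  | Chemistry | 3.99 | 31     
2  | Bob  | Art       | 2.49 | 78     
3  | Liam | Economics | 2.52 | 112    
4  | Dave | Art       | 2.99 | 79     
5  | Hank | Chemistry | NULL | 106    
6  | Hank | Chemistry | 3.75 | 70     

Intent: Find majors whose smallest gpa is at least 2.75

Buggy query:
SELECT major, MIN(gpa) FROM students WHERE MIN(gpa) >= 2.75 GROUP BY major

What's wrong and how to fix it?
Bug: Aggregates like MIN are computed per group after WHERE runs

Fix: Use HAVING for the per-group MIN condition

Corrected query:
SELECT major, MIN(gpa) FROM students GROUP BY major HAVING MIN(gpa) >= 2.75

Result:
major     | MIN(gpa)
----------+---------
Chemistry | 3.75    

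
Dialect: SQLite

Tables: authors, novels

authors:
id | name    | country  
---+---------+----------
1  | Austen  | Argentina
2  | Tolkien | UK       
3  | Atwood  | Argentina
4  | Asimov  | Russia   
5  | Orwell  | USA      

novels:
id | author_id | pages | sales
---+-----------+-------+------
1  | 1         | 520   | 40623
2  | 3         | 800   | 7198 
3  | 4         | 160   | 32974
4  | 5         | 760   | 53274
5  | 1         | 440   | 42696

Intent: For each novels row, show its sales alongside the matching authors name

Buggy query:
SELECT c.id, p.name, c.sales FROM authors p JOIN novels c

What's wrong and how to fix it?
Bug: JOIN with no ON clause produces a cartesian product; every novels row pairs with every authors row

Fix: Add ON c.author_id = p.id to the JOIN

Corrected query:
SELECT c.id, p.name, c.sales FROM authors p JOIN novels c ON c.author_id = p.id

Result:
id | name   | sales
---+--------+------
1  | Austen | 40623
2  | Atwood | 7198 
3  | Asimov | 32974
4  | Orwell | 53274
5  | Austen | 42696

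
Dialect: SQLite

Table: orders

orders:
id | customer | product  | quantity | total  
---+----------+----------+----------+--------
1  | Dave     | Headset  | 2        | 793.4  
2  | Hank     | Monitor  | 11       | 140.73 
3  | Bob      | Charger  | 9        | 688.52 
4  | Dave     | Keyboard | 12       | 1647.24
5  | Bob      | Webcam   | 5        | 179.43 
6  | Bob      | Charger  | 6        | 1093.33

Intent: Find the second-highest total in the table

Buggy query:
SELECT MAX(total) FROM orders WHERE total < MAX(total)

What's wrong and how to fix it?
Bug: The inner MAX is an aggregate inside WHERE, which is not allowed

Fix: Compute the overall MAX in a subquery, then take MAX of rows below it

Corrected query:
SELECT MAX(total) FROM orders WHERE total < (SELECT MAX(total) FROM orders)

Result:
MAX(total)
----------
1093.33   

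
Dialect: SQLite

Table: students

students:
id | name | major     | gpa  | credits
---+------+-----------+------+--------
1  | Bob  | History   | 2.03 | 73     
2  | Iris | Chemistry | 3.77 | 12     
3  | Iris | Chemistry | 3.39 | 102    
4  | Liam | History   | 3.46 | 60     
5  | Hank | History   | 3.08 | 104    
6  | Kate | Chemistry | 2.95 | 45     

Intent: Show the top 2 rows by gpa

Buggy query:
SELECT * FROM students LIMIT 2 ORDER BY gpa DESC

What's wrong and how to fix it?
Bug: LIMIT must come after ORDER BY

Fix: Sort with ORDER BY, then apply LIMIT

Corrected query:
SELECT * FROM students ORDER BY gpa DESC LIMIT 2

Result:
id | name | major     | gpa  | credits
---+------+-----------+------+--------
2  | Iris | Chemistry | 3.77 | 12     
4  | Liam | History   | 3.46 | 60     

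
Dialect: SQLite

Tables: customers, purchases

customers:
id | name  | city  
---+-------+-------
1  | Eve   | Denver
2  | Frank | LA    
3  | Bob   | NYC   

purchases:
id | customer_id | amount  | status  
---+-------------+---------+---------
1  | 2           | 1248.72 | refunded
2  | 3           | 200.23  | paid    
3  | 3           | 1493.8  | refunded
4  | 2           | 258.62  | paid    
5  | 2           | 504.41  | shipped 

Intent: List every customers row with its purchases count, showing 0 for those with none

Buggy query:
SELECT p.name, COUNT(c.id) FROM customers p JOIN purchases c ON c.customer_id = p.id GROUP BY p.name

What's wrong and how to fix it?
Bug: INNER JOIN drops customers rows that have no matching purchases rows

Fix: Switch to LEFT JOIN to retain unmatched parent rows

Corrected query:
SELECT p.name, COUNT(c.id) FROM customers p LEFT JOIN purchases c ON c.customer_id = p.id GROUP BY p.name

Result:
name  | COUNT(c.id)
------+------------
Bob   | 2          
Eve   | 0          
Frank | 3          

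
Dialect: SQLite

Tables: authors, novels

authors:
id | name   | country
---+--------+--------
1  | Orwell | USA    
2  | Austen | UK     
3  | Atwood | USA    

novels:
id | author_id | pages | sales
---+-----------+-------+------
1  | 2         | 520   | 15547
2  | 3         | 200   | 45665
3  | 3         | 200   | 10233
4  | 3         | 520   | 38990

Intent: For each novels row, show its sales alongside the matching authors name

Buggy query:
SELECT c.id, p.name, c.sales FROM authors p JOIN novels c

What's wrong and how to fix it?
Bug: Missing join condition: each novels row is matched to all authors rows instead of just its own

Fix: Add ON c.author_id = p.id to the JOIN

Corrected query:
SELECT c.id, p.name, c.sales FROM authors p JOIN novels c ON c.author_id = p.id

Result:
id | name   | sales
---+--------+------
1  | Austen | 15547
2  | Atwood | 45665
3  | Atwood | 10233
4  | Atwood | 38990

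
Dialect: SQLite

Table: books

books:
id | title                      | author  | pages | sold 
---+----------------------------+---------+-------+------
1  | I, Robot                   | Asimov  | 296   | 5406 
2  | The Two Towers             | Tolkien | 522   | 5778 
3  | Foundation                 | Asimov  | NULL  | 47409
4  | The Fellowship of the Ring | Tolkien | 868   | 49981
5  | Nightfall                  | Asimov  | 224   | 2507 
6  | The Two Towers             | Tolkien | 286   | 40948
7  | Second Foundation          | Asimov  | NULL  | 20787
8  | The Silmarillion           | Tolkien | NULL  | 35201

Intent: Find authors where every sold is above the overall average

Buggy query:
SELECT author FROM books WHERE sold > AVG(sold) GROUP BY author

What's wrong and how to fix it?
Bug: WHERE evaluates per row before aggregation, so AVG() is unavailable

Fix: Compute the overall average in a scalar subquery and compare each group's MIN against it in HAVING

Corrected query:
SELECT author FROM books GROUP BY author HAVING MIN(sold) > (SELECT AVG(sold) FROM books)

Result:
(no rows)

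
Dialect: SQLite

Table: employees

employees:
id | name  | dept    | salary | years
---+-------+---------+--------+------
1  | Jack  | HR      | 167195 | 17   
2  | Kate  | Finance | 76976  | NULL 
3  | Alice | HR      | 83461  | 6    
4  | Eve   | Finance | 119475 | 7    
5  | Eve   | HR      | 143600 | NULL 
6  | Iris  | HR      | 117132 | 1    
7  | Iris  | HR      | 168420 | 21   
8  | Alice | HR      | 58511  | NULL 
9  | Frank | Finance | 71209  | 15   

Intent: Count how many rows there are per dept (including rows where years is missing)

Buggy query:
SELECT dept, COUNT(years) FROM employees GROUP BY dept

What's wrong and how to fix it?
Bug: COUNT(years) skips NULLs, so groups with missing years are undercounted

Fix: Use COUNT(*) to count all rows regardless of NULL

Corrected query:
SELECT dept, COUNT(*) FROM employees GROUP BY dept

Result:
dept    | COUNT(*)
--------+---------
Finance | 3       
HR      | 6       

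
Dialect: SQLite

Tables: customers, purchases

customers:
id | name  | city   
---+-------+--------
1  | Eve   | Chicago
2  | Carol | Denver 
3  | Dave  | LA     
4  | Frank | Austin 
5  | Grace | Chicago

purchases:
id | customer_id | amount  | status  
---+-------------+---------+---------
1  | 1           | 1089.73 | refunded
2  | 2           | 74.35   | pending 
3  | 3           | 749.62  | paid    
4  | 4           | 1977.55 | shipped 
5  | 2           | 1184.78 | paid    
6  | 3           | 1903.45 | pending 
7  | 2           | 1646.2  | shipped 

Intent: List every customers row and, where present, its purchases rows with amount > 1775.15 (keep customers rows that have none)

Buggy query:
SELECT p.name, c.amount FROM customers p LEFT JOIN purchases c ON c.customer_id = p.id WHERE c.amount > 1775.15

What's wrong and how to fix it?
Bug: A WHERE condition on the right-hand table after LEFT JOIN drops unmatched parents

Fix: Move the right-table condition into the ON clause so unmatched parents are kept

Corrected query:
SELECT p.name, c.amount FROM customers p LEFT JOIN purchases c ON c.customer_id = p.id AND c.amount > 1775.15

Result:
name  | amount 
------+--------
Eve   | NULL   
Carol | NULL   
Dave  | 1903.45
Frank | 1977.55
Grace | NULL   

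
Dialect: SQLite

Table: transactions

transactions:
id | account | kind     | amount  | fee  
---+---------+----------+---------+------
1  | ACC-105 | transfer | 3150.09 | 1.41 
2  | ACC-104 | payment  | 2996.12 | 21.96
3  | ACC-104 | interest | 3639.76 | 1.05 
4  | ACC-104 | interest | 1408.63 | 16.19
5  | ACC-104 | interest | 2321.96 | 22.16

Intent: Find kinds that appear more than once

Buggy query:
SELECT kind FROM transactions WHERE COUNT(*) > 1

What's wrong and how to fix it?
Bug: WHERE can't reference COUNT(*); aggregates are computed after WHERE

Fix: Group first, then use HAVING for the count condition

Corrected query:
SELECT kind FROM transactions GROUP BY kind HAVING COUNT(*) > 1

Result:
kind    
--------
interest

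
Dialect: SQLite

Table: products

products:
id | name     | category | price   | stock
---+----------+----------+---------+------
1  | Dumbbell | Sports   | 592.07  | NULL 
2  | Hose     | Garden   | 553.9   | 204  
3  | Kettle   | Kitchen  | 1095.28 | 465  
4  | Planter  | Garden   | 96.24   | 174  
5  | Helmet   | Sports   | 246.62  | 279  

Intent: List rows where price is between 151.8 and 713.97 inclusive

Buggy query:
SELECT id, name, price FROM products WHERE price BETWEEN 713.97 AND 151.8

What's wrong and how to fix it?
Bug: BETWEEN expects the lower bound first; with 713.97 AND 151.8 the range is empty

Fix: Swap the bounds so the smaller value comes first

Corrected query:
SELECT id, name, price FROM products WHERE price BETWEEN 151.8 AND 713.97

Result:
id | name     | price 
---+----------+-------
1  | Dumbbell | 592.07
2  | Hose     | 553.9 
5  | Helmet   | 246.62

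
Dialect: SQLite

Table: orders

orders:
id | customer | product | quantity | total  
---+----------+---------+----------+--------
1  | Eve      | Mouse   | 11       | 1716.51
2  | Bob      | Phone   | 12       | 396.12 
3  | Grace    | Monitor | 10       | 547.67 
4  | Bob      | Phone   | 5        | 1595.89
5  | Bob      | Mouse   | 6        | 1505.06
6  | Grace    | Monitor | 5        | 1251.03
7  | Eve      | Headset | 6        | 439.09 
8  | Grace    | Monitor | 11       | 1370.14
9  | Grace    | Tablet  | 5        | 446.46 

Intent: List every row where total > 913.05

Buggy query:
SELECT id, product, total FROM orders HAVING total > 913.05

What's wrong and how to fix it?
Bug: This is a non-aggregate query (no GROUP BY, no aggregates), so in SQLite the HAVING clause is invalid here; a row-level condition belongs in WHERE

Fix: Use WHERE for row-level filtering

Corrected query:
SELECT id, product, total FROM orders WHERE total > 913.05

Result:
id | product | total  
---+---------+--------
1  | Mouse   | 1716.51
4  | Phone   | 1595.89
5  | Mouse   | 1505.06
6  | Monitor | 1251.03
8  | Monitor | 1370.14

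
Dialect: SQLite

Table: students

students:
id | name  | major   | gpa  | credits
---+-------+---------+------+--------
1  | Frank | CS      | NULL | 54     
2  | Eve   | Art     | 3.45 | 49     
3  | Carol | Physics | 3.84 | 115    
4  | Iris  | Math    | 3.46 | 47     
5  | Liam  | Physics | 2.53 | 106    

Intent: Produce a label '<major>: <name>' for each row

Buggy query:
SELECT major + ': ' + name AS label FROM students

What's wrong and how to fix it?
Bug: '+' is numeric addition; on text columns SQLite converts them to 0 instead of concatenating

Fix: Replace + with || to concatenate text

Corrected query:
SELECT major || ': ' || name AS label FROM students

Result:
label         
--------------
CS: Frank     
Art: Eve      
Physics: Carol
Math: Iris    
Physics: Liam 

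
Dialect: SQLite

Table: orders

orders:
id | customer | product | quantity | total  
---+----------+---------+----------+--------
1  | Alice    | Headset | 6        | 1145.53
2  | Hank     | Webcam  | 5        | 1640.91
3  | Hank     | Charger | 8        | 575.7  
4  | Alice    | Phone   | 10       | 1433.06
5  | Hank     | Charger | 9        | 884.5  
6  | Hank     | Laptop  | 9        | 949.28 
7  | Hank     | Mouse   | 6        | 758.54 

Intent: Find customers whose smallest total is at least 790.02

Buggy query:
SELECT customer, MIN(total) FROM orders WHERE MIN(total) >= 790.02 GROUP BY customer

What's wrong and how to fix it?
Bug: Aggregates like MIN are computed per group after WHERE runs

Fix: Use HAVING for the per-group MIN condition

Corrected query:
SELECT customer, MIN(total) FROM orders GROUP BY customer HAVING MIN(total) >= 790.02

Result:
customer | MIN(total)
---------+-----------
Alice    | 1145.53   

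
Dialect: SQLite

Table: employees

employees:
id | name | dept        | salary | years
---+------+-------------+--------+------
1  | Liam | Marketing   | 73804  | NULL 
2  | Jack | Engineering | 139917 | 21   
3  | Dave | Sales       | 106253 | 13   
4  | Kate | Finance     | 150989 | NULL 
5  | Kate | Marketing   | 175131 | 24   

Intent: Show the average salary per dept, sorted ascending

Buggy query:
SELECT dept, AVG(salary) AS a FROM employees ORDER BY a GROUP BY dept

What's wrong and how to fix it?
Bug: GROUP BY must precede ORDER BY

Fix: Reorder: SELECT … FROM … GROUP BY … ORDER BY …

Corrected query:
SELECT dept, AVG(salary) AS a FROM employees GROUP BY dept ORDER BY a

Result:
dept        | a       
------------+---------
Sales       | 106253  
Marketing   | 124467.5
Engineering | 139917  
Finance     | 150989  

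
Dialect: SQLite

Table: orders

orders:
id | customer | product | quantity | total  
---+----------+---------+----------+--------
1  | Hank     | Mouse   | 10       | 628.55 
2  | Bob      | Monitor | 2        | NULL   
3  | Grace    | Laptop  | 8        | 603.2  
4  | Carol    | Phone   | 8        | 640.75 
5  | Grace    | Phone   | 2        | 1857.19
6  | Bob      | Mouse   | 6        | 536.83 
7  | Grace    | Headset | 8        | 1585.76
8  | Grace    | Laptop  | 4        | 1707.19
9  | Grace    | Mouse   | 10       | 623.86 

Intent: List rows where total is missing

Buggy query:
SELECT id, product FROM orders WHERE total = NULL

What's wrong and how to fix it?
Bug: Comparing to NULL with '=' never matches; NULL = NULL is unknown, not true

Fix: Use IS NULL to test for NULL

Corrected query:
SELECT id, product FROM orders WHERE total IS NULL

Result:
id | product
---+--------
2  | Monitor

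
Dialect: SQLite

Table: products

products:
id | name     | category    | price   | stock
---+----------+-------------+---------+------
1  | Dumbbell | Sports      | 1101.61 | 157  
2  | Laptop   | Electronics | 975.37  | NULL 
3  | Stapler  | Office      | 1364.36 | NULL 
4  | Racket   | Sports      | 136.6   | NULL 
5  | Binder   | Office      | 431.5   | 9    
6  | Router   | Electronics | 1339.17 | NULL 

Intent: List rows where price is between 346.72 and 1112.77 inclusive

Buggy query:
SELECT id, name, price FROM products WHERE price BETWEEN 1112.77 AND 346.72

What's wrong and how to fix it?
Bug: The bounds are reversed; BETWEEN a AND b requires a <= b to match anything

Fix: Swap the bounds so the smaller value comes first

Corrected query:
SELECT id, name, price FROM products WHERE price BETWEEN 346.72 AND 1112.77

Result:
id | name     | price  
---+----------+--------
1  | Dumbbell | 1101.61
2  | Laptop   | 975.37 
5  | Binder   | 431.5  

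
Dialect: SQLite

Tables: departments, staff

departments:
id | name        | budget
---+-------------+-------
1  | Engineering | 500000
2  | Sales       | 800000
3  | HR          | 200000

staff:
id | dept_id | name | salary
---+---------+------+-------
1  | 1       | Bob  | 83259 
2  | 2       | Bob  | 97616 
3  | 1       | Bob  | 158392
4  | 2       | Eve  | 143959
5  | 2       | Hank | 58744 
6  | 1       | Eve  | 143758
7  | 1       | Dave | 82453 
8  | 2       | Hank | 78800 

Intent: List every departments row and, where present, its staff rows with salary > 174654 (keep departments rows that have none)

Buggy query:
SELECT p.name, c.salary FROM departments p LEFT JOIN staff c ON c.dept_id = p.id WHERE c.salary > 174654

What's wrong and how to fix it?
Bug: A WHERE condition on the right-hand table after LEFT JOIN drops unmatched parents

Fix: Put 'c.salary > 174654' in the JOIN's ON clause instead of WHERE

Corrected query:
SELECT p.name, c.salary FROM departments p LEFT JOIN staff c ON c.dept_id = p.id AND c.salary > 174654

Result:
name        | salary
------------+-------
Engineering | NULL  
Sales       | NULL  
HR          | NULL  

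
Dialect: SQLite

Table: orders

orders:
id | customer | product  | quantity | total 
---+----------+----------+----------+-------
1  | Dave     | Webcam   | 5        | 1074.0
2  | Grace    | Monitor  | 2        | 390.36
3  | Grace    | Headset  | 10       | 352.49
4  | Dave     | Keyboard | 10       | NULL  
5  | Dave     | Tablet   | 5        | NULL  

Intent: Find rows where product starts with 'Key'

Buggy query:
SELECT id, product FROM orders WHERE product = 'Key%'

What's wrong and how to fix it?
Bug: '=' compares the literal string including the % character; pattern matching needs LIKE

Fix: Use LIKE for wildcard pattern matching

Corrected query:
SELECT id, product FROM orders WHERE product LIKE 'Key%'

Result:
id | product 
---+---------
4  | Keyboard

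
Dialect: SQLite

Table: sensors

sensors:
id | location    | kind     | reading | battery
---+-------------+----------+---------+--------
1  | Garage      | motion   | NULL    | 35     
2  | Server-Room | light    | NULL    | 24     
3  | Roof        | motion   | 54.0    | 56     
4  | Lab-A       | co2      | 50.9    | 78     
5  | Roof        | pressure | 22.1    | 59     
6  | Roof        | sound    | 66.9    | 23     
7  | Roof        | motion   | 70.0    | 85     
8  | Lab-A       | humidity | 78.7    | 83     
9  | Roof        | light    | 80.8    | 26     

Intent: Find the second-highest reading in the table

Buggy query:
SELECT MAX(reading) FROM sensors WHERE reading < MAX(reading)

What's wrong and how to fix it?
Bug: MAX(reading) on the right of the comparison is an aggregate-in-WHERE error

Fix: Compute the overall MAX in a subquery, then take MAX of rows below it

Corrected query:
SELECT MAX(reading) FROM sensors WHERE reading < (SELECT MAX(reading) FROM sensors)

Result:
MAX(reading)
------------
78.7        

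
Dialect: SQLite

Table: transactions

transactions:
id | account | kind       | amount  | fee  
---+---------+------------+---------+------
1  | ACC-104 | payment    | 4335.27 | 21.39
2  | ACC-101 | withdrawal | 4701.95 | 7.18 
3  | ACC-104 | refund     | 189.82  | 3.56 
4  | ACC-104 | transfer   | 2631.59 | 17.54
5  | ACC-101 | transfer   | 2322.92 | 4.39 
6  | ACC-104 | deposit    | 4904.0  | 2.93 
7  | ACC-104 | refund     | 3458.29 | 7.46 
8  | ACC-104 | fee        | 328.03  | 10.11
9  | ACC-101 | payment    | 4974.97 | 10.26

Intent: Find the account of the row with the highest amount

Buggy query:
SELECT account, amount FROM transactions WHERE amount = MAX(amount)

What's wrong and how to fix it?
Bug: MAX(amount) is an aggregate and cannot be used directly in WHERE

Fix: Wrap MAX in a scalar subquery so WHERE compares against a single value

Corrected query:
SELECT account, amount FROM transactions WHERE amount = (SELECT MAX(amount) FROM transactions)

Result:
account | amount 
--------+--------
ACC-101 | 4974.97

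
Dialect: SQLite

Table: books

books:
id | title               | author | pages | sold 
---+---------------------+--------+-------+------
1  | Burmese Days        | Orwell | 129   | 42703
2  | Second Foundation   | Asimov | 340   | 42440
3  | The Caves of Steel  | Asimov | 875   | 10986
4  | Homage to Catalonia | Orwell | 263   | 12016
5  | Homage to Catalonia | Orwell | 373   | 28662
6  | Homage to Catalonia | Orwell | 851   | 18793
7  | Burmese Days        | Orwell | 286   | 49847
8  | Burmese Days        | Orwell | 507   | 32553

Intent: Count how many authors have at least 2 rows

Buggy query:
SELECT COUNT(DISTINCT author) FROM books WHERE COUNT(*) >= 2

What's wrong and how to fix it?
Bug: WHERE filters individual rows, not groups, so a group-level COUNT is invalid there

Fix: Group first with HAVING COUNT(*) >= 2, then COUNT the resulting groups

Corrected query:
SELECT COUNT(*) FROM (SELECT author FROM books GROUP BY author HAVING COUNT(*) >= 2)

Result:
COUNT(*)
--------
2       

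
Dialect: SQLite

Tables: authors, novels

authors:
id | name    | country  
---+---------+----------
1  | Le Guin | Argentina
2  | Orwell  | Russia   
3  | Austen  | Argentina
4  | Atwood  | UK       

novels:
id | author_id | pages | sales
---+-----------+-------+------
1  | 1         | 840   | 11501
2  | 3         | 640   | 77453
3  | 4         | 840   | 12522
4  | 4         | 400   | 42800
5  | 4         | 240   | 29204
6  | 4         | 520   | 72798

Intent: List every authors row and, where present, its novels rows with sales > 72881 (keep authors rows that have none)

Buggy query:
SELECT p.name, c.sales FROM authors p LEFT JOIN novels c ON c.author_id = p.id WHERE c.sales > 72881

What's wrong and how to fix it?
Bug: A WHERE condition on the right-hand table after LEFT JOIN drops unmatched parents

Fix: Move the right-table condition into the ON clause so unmatched parents are kept

Corrected query:
SELECT p.name, c.sales FROM authors p LEFT JOIN novels c ON c.author_id = p.id AND c.sales > 72881

Result:
name    | sales
--------+------
Le Guin | NULL 
Orwell  | NULL 
Austen  | 77453
Atwood  | NULL 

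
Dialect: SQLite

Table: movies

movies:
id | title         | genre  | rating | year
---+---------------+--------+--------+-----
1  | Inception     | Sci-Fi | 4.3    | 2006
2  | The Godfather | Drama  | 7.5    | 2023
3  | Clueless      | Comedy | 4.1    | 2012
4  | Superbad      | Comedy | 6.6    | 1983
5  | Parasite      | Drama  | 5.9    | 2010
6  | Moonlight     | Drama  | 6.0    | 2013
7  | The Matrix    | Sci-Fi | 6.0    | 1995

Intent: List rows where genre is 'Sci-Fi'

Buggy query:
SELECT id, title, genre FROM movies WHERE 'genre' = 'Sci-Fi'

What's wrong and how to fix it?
Bug: 'genre' in single quotes is a string literal, not the column; the comparison is literal-vs-literal and never true

Fix: Remove the quotes around the column name (or use double quotes for an identifier)

Corrected query:
SELECT id, title, genre FROM movies WHERE genre = 'Sci-Fi'

Result:
id | title      | genre 
---+------------+-------
1  | Inception  | Sci-Fi
7  | The Matrix | Sci-Fi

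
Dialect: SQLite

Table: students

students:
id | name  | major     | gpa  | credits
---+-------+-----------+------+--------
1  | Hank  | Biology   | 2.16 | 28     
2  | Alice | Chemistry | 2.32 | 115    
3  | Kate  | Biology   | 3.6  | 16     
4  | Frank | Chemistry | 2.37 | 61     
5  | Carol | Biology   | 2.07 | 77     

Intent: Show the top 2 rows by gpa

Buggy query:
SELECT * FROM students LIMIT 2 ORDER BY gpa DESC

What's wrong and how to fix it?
Bug: LIMIT must come after ORDER BY

Fix: Sort with ORDER BY, then apply LIMIT

Corrected query:
SELECT * FROM students ORDER BY gpa DESC LIMIT 2

Result:
id | name  | major     | gpa  | credits
---+-------+-----------+------+--------
3  | Kate  | Biology   | 3.6  | 16     
4  | Frank | Chemistry | 2.37 | 61     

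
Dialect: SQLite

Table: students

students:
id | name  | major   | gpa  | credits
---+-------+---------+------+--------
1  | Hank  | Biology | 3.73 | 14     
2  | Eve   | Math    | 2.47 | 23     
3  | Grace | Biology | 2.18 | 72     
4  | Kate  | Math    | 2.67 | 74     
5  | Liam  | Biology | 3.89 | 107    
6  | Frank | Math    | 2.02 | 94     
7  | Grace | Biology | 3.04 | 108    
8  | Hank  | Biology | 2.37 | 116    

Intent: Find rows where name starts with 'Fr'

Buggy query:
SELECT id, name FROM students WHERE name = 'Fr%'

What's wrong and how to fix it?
Bug: Wildcards only work with LIKE; '=' treats '%' as a literal character

Fix: Replace '=' with LIKE so 'Fr%' is treated as a pattern

Corrected query:
SELECT id, name FROM students WHERE name LIKE 'Fr%'

Result:
id | name 
---+------
6  | Frank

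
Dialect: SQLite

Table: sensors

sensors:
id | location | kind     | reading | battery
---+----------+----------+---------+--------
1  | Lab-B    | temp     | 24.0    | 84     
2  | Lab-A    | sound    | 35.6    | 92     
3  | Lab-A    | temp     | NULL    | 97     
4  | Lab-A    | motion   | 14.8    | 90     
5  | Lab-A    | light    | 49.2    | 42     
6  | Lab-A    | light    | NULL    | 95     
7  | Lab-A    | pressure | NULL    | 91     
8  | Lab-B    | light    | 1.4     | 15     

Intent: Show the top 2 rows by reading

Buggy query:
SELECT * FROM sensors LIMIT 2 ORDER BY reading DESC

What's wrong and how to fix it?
Bug: ORDER BY cannot follow LIMIT; LIMIT is the final clause

Fix: Sort with ORDER BY, then apply LIMIT

Corrected query:
SELECT * FROM sensors ORDER BY reading DESC LIMIT 2

Result:
id | location | kind  | reading | battery
---+----------+-------+---------+--------
5  | Lab-A    | light | 49.2    | 42     
2  | Lab-A    | sound | 35.6    | 92     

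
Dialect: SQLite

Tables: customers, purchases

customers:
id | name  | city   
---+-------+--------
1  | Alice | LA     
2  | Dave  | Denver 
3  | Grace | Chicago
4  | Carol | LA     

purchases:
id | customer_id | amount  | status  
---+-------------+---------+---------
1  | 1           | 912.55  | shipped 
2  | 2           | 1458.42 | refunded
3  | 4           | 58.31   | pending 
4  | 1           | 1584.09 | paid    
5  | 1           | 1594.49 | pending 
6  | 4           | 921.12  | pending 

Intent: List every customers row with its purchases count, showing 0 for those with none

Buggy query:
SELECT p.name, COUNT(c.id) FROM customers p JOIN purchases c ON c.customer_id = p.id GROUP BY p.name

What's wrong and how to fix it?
Bug: An inner join excludes parents with zero children

Fix: Switch to LEFT JOIN to retain unmatched parent rows

Corrected query:
SELECT p.name, COUNT(c.id) FROM customers p LEFT JOIN purchases c ON c.customer_id = p.id GROUP BY p.name

Result:
name  | COUNT(c.id)
------+------------
Alice | 3          
Carol | 2          
Dave  | 1          
Grace | 0          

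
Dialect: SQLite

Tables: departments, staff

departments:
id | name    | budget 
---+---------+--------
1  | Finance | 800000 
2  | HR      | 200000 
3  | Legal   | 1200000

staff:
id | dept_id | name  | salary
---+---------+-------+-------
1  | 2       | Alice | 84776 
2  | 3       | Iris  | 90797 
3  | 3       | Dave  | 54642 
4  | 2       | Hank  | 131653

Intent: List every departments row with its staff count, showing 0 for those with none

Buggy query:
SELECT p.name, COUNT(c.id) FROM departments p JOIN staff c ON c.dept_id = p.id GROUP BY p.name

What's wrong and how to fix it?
Bug: An inner join excludes parents with zero children

Fix: Use LEFT JOIN so parents without children still appear (COUNT(c.id) gives 0)

Corrected query:
SELECT p.name, COUNT(c.id) FROM departments p LEFT JOIN staff c ON c.dept_id = p.id GROUP BY p.name

Result:
name    | COUNT(c.id)
--------+------------
Finance | 0          
HR      | 2          
Legal   | 2          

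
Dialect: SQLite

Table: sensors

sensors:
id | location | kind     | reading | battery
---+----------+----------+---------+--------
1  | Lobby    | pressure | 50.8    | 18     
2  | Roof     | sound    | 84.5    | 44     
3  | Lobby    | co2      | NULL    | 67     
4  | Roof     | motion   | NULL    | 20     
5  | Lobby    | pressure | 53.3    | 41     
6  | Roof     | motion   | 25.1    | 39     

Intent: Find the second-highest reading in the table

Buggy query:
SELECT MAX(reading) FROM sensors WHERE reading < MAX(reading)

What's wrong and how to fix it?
Bug: The inner MAX is an aggregate inside WHERE, which is not allowed

Fix: Put the inner MAX in a scalar subquery

Corrected query:
SELECT MAX(reading) FROM sensors WHERE reading < (SELECT MAX(reading) FROM sensors)

Result:
MAX(reading)
------------
53.3        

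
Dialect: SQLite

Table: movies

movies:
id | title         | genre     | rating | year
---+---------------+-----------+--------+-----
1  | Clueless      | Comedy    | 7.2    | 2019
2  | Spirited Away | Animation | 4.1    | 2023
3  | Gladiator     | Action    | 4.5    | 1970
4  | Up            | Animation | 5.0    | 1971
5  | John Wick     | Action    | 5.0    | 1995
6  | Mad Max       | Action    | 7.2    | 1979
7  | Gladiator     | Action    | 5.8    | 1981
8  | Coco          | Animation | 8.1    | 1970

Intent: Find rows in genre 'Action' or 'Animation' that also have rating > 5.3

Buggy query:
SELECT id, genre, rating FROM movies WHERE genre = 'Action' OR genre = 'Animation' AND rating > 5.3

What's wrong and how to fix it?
Bug: Without parentheses, AND is evaluated before OR, so the rating filter only applies to the 'Animation' branch

Fix: Group the OR with parentheses (or use IN), then AND the threshold

Corrected query:
SELECT id, genre, rating FROM movies WHERE (genre = 'Action' OR genre = 'Animation') AND rating > 5.3

Result:
id | genre     | rating
---+-----------+-------
6  | Action    | 7.2   
7  | Action    | 5.8   
8  | Animation | 8.1   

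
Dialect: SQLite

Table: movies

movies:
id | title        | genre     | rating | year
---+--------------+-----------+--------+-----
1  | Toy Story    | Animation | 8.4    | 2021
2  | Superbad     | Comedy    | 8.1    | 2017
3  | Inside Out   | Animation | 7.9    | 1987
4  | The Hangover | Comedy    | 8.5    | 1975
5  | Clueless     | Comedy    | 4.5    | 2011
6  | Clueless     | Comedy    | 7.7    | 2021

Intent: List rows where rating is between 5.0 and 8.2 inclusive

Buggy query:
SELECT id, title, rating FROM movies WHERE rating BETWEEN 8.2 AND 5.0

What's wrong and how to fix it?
Bug: The bounds are reversed; BETWEEN a AND b requires a <= b to match anything

Fix: Swap the bounds so the smaller value comes first

Corrected query:
SELECT id, title, rating FROM movies WHERE rating BETWEEN 5.0 AND 8.2

Result:
id | title      | rating
---+------------+-------
2  | Superbad   | 8.1   
3  | Inside Out | 7.9   
6  | Clueless   | 7.7   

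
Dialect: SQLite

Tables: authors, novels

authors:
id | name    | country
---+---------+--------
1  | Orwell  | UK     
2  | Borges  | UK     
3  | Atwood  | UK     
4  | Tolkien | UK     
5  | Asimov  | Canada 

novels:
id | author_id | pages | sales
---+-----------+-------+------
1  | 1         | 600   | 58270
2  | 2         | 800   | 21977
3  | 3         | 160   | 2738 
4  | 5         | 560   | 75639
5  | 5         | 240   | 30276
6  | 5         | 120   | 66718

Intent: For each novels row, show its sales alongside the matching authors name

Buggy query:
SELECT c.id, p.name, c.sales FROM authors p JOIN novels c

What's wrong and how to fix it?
Bug: Missing join condition: each novels row is matched to all authors rows instead of just its own

Fix: Specify the join condition linking the foreign key to the parent id

Corrected query:
SELECT c.id, p.name, c.sales FROM authors p JOIN novels c ON c.author_id = p.id

Result:
id | name   | sales
---+--------+------
1  | Orwell | 58270
2  | Borges | 21977
3  | Atwood | 2738 
4  | Asimov | 75639
5  | Asimov | 30276
6  | Asimov | 66718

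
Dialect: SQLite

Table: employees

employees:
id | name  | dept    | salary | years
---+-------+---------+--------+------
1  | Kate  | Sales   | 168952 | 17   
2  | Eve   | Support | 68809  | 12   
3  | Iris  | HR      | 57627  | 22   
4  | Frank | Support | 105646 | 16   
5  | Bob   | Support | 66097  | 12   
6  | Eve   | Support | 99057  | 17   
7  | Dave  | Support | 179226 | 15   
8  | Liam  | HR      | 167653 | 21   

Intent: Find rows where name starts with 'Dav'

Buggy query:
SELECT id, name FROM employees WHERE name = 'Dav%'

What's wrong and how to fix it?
Bug: Wildcards only work with LIKE; '=' treats '%' as a literal character

Fix: Use LIKE for wildcard pattern matching

Corrected query:
SELECT id, name FROM employees WHERE name LIKE 'Dav%'

Result:
id | name
---+-----
7  | Dave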